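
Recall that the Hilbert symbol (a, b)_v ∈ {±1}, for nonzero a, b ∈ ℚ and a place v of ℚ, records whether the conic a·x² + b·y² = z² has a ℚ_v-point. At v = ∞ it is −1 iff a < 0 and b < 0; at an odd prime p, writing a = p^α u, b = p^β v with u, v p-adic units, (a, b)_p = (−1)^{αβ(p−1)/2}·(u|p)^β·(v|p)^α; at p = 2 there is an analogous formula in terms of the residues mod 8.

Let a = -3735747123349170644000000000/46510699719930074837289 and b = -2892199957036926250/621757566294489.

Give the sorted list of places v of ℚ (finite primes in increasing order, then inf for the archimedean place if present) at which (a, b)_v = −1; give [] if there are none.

Mod squares: a ≡ -2210, b ≡ -442. Check v ∈ {∞, 2, 3, 5, 11, 13, 17, 31}.
v=17: a=17^5·(≡11), b=17^3·(≡1) mod 17; (11|17)=-1, (1|17)=+1; (−1)^{5·3·8}·(-1)^3·(+1)^5 = -1.
v=2: v_2(a)=11, v_2(b)=1; units ≡ 7, 3 (mod 8); ε·ε+αω+βω = 1·1+11·1+1·0 ≡ 0  ⇒  (a,b)_2 = +1.
v=5: a=5^9·(≡3), b=5^4·(≡2) mod 5; (3|5)=-1, (2|5)=-1; (−1)^{9·4·2}·(-1)^4·(-1)^9 = -1.
v=11: a=11^6·(≡1), b=11^8·(≡9) mod 11; (1|11)=+1, (9|11)=+1; (−1)^{6·8·5}·(+1)^8·(+1)^6 = +1.
v=3: a=3^-10·(≡1), b=3^-6·(≡2) mod 3; (1|3)=+1, (2|3)=-1; (−1)^{-10·-6·1}·(+1)^-6·(-1)^-10 = +1.
v=13: a=13^5·(≡4), b=13^3·(≡5) mod 13; (4|13)=+1, (5|13)=-1; (−1)^{5·3·6}·(+1)^3·(-1)^5 = -1.
v=∞: -2210 < 0 and -442 < 0  ⇒  (a,b)_∞ = -1.
v=31: a=31^-12·(≡22), b=31^-8·(≡15) mod 31; (22|31)=-1, (15|31)=-1; (−1)^{-12·-8·15}·(-1)^-8·(-1)^-12 = +1.
(-2210, -442 / ℚ) ramifies at {5, 13, 17, ∞}: a division algebra.

[5, 13, 17, inf]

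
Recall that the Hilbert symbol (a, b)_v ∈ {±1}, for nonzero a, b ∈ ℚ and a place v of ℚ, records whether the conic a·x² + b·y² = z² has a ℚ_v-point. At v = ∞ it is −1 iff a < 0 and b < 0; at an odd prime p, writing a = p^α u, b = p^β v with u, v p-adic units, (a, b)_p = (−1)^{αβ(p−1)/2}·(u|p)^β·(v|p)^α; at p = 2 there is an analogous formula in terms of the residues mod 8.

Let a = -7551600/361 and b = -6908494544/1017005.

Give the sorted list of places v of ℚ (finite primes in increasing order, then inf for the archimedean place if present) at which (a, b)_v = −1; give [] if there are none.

[3, inf]

Mod squares: a ≡ -18879, b ≡ -11305. Check v ∈ {∞, 2, 3, 5, 7, 11, 17, 19, 23, 29, 31, 41}.
v=29: a=29^1·(≡6), b=29^0·(≡16) mod 29; (6|29)=+1, (16|29)=+1; (−1)^{1·0·14}·(+1)^0·(+1)^1 = +1.
v=23: a=23^0·(≡8), b=23^2·(≡10) mod 23; (8|23)=+1, (10|23)=-1; (−1)^{0·2·11}·(+1)^2·(-1)^0 = +1.
v=31: a=31^1·(≡3), b=31^0·(≡7) mod 31; (3|31)=-1, (7|31)=+1; (−1)^{1·0·15}·(-1)^0·(+1)^1 = +1.
v=2: v_2(a)=4, v_2(b)=4; units ≡ 1, 7 (mod 8); ε·ε+αω+βω = 0·1+4·0+4·0 ≡ 0  ⇒  (a,b)_2 = +1.
v=∞: -18879 < 0 and -11305 < 0  ⇒  (a,b)_∞ = -1.
v=11: a=11^0·(≡6), b=11^-2·(≡5) mod 11; (6|11)=-1, (5|11)=+1; (−1)^{0·-2·5}·(-1)^-2·(+1)^0 = +1.
v=5: a=5^2·(≡1), b=5^-1·(≡1) mod 5; (1|5)=+1, (1|5)=+1; (−1)^{2·-1·2}·(+1)^-1·(+1)^2 = +1.
v=7: a=7^1·(≡3), b=7^1·(≡1) mod 7; (3|7)=-1, (1|7)=+1; (−1)^{1·1·3}·(-1)^1·(+1)^1 = +1.
v=41: a=41^0·(≡7), b=41^-2·(≡12) mod 41; (7|41)=-1, (12|41)=-1; (−1)^{0·-2·20}·(-1)^-2·(-1)^0 = +1.
v=17: a=17^0·(≡1), b=17^1·(≡8) mod 17; (1|17)=+1, (8|17)=+1; (−1)^{0·1·8}·(+1)^1·(+1)^0 = +1.
v=19: a=19^-2·(≡7), b=19^3·(≡8) mod 19; (7|19)=+1, (8|19)=-1; (−1)^{-2·3·9}·(+1)^3·(-1)^-2 = +1.
v=3: a=3^1·(≡1), b=3^0·(≡2) mod 3; (1|3)=+1, (2|3)=-1; (−1)^{1·0·1}·(+1)^0·(-1)^1 = -1.
Ram(-18879, -11305) = {3, ∞}; no ℚ_3-point on the conic.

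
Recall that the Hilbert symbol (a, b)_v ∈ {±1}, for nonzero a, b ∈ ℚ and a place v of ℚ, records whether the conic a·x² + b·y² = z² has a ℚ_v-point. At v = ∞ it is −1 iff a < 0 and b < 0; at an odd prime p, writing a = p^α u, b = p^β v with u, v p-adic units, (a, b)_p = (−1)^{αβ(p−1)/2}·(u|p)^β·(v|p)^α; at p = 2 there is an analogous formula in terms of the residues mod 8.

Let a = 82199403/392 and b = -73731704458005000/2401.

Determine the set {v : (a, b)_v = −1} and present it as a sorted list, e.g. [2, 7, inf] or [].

(a, b) ≡ (374, -1122) mod (ℚ^×)²; places V = {2, 3, 5, 7, 11, 13, 17, ∞}.
(a,b)_13: α=2, u≡9; β=0, v≡1 (mod 13); (9|13)=+1, (1|13)=+1; sign (−1)^0·+1^0·+1^2 = +1.
(a,b)_11: α=1, u≡3; β=3, v≡8 (mod 11); (3|11)=+1, (8|11)=-1; sign (−1)^1·+1^3·-1^1 = +1.
(a,b)_5: α=0, u≡4; β=4, v≡2 (mod 5); (4|5)=+1, (2|5)=-1; sign (−1)^0·+1^4·-1^0 = +1.
(a,b)_7: α=-2, u≡6; β=-4, v≡6 (mod 7); (6|7)=-1, (6|7)=-1; sign (−1)^0·-1^-4·-1^-2 = +1.
(a,b)_3: α=2, u≡2; β=3, v≡1 (mod 3); (2|3)=-1, (1|3)=+1; sign (−1)^0·-1^3·+1^2 = -1.
(a,b)_17: α=3, u≡3; β=7, v≡9 (mod 17); (3|17)=-1, (9|17)=+1; sign (−1)^0·-1^7·+1^3 = -1.
(a,b)_∞: sgn(374)=+, sgn(-1122)=−, so +1.
(a,b)_2: α=-3, β=3; u≡3, v≡7 (mod 8); ε(u)ε(v)=1·1, αω(v)=-3·0, βω(u)=3·1; sum ≡ 0  ⇒  +1.
|Ram(374, -1122)| = 2, even; anisotropic at {3, 17}.

[3, 17]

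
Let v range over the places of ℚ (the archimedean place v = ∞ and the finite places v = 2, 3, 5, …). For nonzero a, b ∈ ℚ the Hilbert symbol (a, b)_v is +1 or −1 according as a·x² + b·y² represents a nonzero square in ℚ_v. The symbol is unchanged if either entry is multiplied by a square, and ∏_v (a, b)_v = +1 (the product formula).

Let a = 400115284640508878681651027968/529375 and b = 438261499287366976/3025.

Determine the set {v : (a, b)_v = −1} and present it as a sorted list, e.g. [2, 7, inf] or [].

[2, 13, 19, 23]

Mod squares: a ≡ 79534, b ≡ 7429. Check v ∈ {∞, 2, 5, 7, 11, 13, 17, 19, 23}.
v=7: a=7^-1·(≡2), b=7^0·(≡4) mod 7; (2|7)=+1, (4|7)=+1; (−1)^{-1·0·3}·(+1)^0·(+1)^-1 = +1.
v=13: a=13^9·(≡11), b=13^6·(≡5) mod 13; (11|13)=-1, (5|13)=-1; (−1)^{9·6·6}·(-1)^6·(-1)^9 = -1.
v=23: a=23^5·(≡2), b=23^3·(≡6) mod 23; (2|23)=+1, (6|23)=+1; (−1)^{5·3·11}·(+1)^3·(+1)^5 = -1.
v=17: a=17^2·(≡2), b=17^1·(≡7) mod 17; (2|17)=+1, (7|17)=-1; (−1)^{2·1·8}·(+1)^1·(-1)^2 = +1.
v=2: v_2(a)=13, v_2(b)=6; units ≡ 7, 5 (mod 8); ε·ε+αω+βω = 1·0+13·1+6·0 ≡ 1  ⇒  (a,b)_2 = -1.
v=5: a=5^-4·(≡4), b=5^-2·(≡1) mod 5; (4|5)=+1, (1|5)=+1; (−1)^{-4·-2·2}·(+1)^-2·(+1)^-4 = +1.
v=∞: 79534 > 0 and 7429 > 0  ⇒  (a,b)_∞ = +1.
v=19: a=19^5·(≡11), b=19^3·(≡6) mod 19; (11|19)=+1, (6|19)=+1; (−1)^{5·3·9}·(+1)^3·(+1)^5 = -1.
v=11: a=11^-2·(≡4), b=11^-2·(≡4) mod 11; (4|11)=+1, (4|11)=+1; (−1)^{-2·-2·5}·(+1)^-2·(+1)^-2 = +1.
Ram(79534, 7429) = {2, 13, 19, 23}; no ℚ_2-point on the conic.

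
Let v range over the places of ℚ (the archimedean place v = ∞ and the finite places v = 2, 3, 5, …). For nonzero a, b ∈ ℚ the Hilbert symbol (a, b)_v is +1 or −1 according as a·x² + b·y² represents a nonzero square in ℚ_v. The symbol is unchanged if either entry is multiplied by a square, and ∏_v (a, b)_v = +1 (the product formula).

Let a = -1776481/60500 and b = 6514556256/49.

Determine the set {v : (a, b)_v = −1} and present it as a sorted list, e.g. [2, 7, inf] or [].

Mod squares: a ≡ -24605, b ≡ 33046. Check v ∈ {∞, 2, 3, 5, 7, 11, 13, 19, 31, 37, 41}.
v=7: a=7^1·(≡5), b=7^-2·(≡5) mod 7; (5|7)=-1, (5|7)=-1; (−1)^{1·-2·3}·(-1)^-2·(-1)^1 = -1.
v=19: a=19^3·(≡16), b=19^0·(≡5) mod 19; (16|19)=+1, (5|19)=+1; (−1)^{3·0·9}·(+1)^0·(+1)^3 = +1.
v=41: a=41^0·(≡20), b=41^1·(≡27) mod 41; (20|41)=+1, (27|41)=-1; (−1)^{0·1·20}·(+1)^1·(-1)^0 = +1.
v=3: a=3^0·(≡1), b=3^2·(≡1) mod 3; (1|3)=+1, (1|3)=+1; (−1)^{0·2·1}·(+1)^2·(+1)^0 = +1.
v=∞: -24605 < 0 and 33046 > 0  ⇒  (a,b)_∞ = +1.
v=13: a=13^0·(≡9), b=13^1·(≡8) mod 13; (9|13)=+1, (8|13)=-1; (−1)^{0·1·6}·(+1)^1·(-1)^0 = +1.
v=11: a=11^-2·(≡6), b=11^0·(≡2) mod 11; (6|11)=-1, (2|11)=-1; (−1)^{-2·0·5}·(-1)^0·(-1)^-2 = +1.
v=37: a=37^1·(≡10), b=37^2·(≡23) mod 37; (10|37)=+1, (23|37)=-1; (−1)^{1·2·18}·(+1)^2·(-1)^1 = -1.
v=5: a=5^-3·(≡1), b=5^0·(≡4) mod 5; (1|5)=+1, (4|5)=+1; (−1)^{-3·0·2}·(+1)^0·(+1)^-3 = +1.
v=31: a=31^0·(≡28), b=31^1·(≡15) mod 31; (28|31)=+1, (15|31)=-1; (−1)^{0·1·15}·(+1)^1·(-1)^0 = +1.
v=2: v_2(a)=-2, v_2(b)=5; units ≡ 3, 3 (mod 8); ε·ε+αω+βω = 1·1+-2·1+5·1 ≡ 0  ⇒  (a,b)_2 = +1.
(-24605, 33046 / ℚ) ramifies at {7, 37}: a division algebra.

[7, 37]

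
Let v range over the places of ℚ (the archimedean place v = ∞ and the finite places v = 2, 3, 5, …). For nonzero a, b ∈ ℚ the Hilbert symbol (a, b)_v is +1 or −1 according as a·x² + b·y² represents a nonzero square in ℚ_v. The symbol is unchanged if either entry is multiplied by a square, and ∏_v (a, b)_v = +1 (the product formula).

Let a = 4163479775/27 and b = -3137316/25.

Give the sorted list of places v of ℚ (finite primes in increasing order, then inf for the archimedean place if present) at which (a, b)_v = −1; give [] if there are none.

[7, 13]

Mod squares: a ≡ 357, b ≡ -4641. Check v ∈ {∞, 2, 3, 5, 7, 13, 17}.
v=∞: 357 > 0 and -4641 < 0  ⇒  (a,b)_∞ = +1.
v=13: a=13^4·(≡6), b=13^3·(≡11) mod 13; (6|13)=-1, (11|13)=-1; (−1)^{4·3·6}·(-1)^3·(-1)^4 = -1.
v=7: a=7^3·(≡2), b=7^1·(≡2) mod 7; (2|7)=+1, (2|7)=+1; (−1)^{3·1·3}·(+1)^1·(+1)^3 = -1.
v=2: v_2(a)=0, v_2(b)=2; units ≡ 5, 7 (mod 8); ε·ε+αω+βω = 0·1+0·0+2·1 ≡ 0  ⇒  (a,b)_2 = +1.
v=3: a=3^-3·(≡2), b=3^1·(≡1) mod 3; (2|3)=-1, (1|3)=+1; (−1)^{-3·1·1}·(-1)^1·(+1)^-3 = +1.
v=5: a=5^2·(≡3), b=5^-2·(≡4) mod 5; (3|5)=-1, (4|5)=+1; (−1)^{2·-2·2}·(-1)^-2·(+1)^2 = +1.
v=17: a=17^1·(≡16), b=17^1·(≡9) mod 17; (16|17)=+1, (9|17)=+1; (−1)^{1·1·8}·(+1)^1·(+1)^1 = +1.
Ram(357, -4641) = {7, 13}; no ℚ_7-point on the conic.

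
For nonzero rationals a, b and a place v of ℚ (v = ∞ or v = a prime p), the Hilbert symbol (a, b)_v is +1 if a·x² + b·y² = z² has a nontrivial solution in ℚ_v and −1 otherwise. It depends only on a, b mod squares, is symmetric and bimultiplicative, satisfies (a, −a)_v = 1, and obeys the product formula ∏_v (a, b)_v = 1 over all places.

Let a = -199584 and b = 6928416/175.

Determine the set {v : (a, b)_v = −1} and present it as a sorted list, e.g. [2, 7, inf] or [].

[3, 7]

Mod squares: a ≡ -154, b ≡ 462. Check v ∈ {∞, 2, 3, 5, 7, 11}.
v=7: a=7^1·(≡6), b=7^-1·(≡3) mod 7; (6|7)=-1, (3|7)=-1; (−1)^{1·-1·3}·(-1)^-1·(-1)^1 = -1.
v=∞: -154 < 0 and 462 > 0  ⇒  (a,b)_∞ = +1.
v=2: v_2(a)=5, v_2(b)=5; units ≡ 3, 7 (mod 8); ε·ε+αω+βω = 1·1+5·0+5·1 ≡ 0  ⇒  (a,b)_2 = +1.
v=5: a=5^0·(≡1), b=5^-2·(≡3) mod 5; (1|5)=+1, (3|5)=-1; (−1)^{0·-2·2}·(+1)^-2·(-1)^0 = +1.
v=3: a=3^4·(≡2), b=3^9·(≡1) mod 3; (2|3)=-1, (1|3)=+1; (−1)^{4·9·1}·(-1)^9·(+1)^4 = -1.
v=11: a=11^1·(≡6), b=11^1·(≡4) mod 11; (6|11)=-1, (4|11)=+1; (−1)^{1·1·5}·(-1)^1·(+1)^1 = +1.
|Ram(-154, 462)| = 2, even; anisotropic at {3, 7}.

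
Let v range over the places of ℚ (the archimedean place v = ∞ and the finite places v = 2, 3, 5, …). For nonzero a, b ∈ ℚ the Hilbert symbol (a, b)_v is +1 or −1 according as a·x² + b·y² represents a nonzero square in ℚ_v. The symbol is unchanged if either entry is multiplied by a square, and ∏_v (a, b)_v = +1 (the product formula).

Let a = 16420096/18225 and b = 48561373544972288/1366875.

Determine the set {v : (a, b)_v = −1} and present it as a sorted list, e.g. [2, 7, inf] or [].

[7, 17]

Mod squares: a ≡ 1309, b ≡ 231. Check v ∈ {∞, 2, 3, 5, 7, 11, 13, 17}.
v=11: a=11^1·(≡4), b=11^3·(≡7) mod 11; (4|11)=+1, (7|11)=-1; (−1)^{1·3·5}·(+1)^3·(-1)^1 = +1.
v=3: a=3^-6·(≡1), b=3^-7·(≡2) mod 3; (1|3)=+1, (2|3)=-1; (−1)^{-6·-7·1}·(+1)^-7·(-1)^-6 = +1.
v=5: a=5^-2·(≡4), b=5^-4·(≡4) mod 5; (4|5)=+1, (4|5)=+1; (−1)^{-2·-4·2}·(+1)^-4·(+1)^-2 = +1.
v=∞: 1309 > 0 and 231 > 0  ⇒  (a,b)_∞ = +1.
v=13: a=13^0·(≡9), b=13^2·(≡3) mod 13; (9|13)=+1, (3|13)=+1; (−1)^{0·2·6}·(+1)^2·(+1)^0 = +1.
v=2: v_2(a)=8, v_2(b)=18; units ≡ 5, 7 (mod 8); ε·ε+αω+βω = 0·1+8·0+18·1 ≡ 0  ⇒  (a,b)_2 = +1.
v=17: a=17^1·(≡16), b=17^0·(≡7) mod 17; (16|17)=+1, (7|17)=-1; (−1)^{1·0·8}·(+1)^0·(-1)^1 = -1.
v=7: a=7^3·(≡5), b=7^7·(≡6) mod 7; (5|7)=-1, (6|7)=-1; (−1)^{3·7·3}·(-1)^7·(-1)^3 = -1.
|Ram(1309, 231)| = 2, even; anisotropic at {7, 17}.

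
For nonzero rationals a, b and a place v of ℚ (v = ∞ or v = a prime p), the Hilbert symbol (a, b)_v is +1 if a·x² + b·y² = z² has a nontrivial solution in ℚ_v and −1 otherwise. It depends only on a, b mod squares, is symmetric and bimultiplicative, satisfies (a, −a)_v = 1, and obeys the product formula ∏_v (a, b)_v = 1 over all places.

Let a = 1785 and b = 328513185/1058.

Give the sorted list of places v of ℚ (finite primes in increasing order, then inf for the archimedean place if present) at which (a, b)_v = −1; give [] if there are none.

Mod squares: a ≡ 1785, b ≡ 3570. Check v ∈ {∞, 2, 3, 5, 7, 11, 13, 17, 23}.
v=3: a=3^1·(≡1), b=3^3·(≡2) mod 3; (1|3)=+1, (2|3)=-1; (−1)^{1·3·1}·(+1)^3·(-1)^1 = +1.
v=11: a=11^0·(≡3), b=11^2·(≡10) mod 11; (3|11)=+1, (10|11)=-1; (−1)^{0·2·5}·(+1)^2·(-1)^0 = +1.
v=7: a=7^1·(≡3), b=7^1·(≡5) mod 7; (3|7)=-1, (5|7)=-1; (−1)^{1·1·3}·(-1)^1·(-1)^1 = -1.
v=2: v_2(a)=0, v_2(b)=-1; units ≡ 1, 1 (mod 8); ε·ε+αω+βω = 0·0+0·0+-1·0 ≡ 0  ⇒  (a,b)_2 = +1.
v=13: a=13^0·(≡4), b=13^2·(≡8) mod 13; (4|13)=+1, (8|13)=-1; (−1)^{0·2·6}·(+1)^2·(-1)^0 = +1.
v=23: a=23^0·(≡14), b=23^-2·(≡11) mod 23; (14|23)=-1, (11|23)=-1; (−1)^{0·-2·11}·(-1)^-2·(-1)^0 = +1.
v=∞: 1785 > 0 and 3570 > 0  ⇒  (a,b)_∞ = +1.
v=5: a=5^1·(≡2), b=5^1·(≡4) mod 5; (2|5)=-1, (4|5)=+1; (−1)^{1·1·2}·(-1)^1·(+1)^1 = -1.
v=17: a=17^1·(≡3), b=17^1·(≡12) mod 17; (3|17)=-1, (12|17)=-1; (−1)^{1·1·8}·(-1)^1·(-1)^1 = +1.
(1785, 3570 / ℚ) ramifies at {5, 7}: a division algebra.

[5, 7]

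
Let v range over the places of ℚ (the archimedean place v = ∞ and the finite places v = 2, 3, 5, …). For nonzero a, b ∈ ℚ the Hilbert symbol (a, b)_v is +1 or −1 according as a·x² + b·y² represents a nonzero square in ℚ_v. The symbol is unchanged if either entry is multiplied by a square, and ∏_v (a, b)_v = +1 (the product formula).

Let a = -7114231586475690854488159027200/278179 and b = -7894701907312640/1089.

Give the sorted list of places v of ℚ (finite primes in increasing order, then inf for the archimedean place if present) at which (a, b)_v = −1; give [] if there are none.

[2, 5, 19, inf]

(a, b) ≡ (-56202, -35) mod (ℚ^×)²; places V = {2, 3, 5, 7, 11, 17, 19, 29, ∞}.
(a,b)_17: α=7, u≡4; β=4, v≡16 (mod 17); (4|17)=+1, (16|17)=+1; sign (−1)^0·+1^4·+1^7 = +1.
(a,b)_3: α=1, u≡1; β=-2, v≡1 (mod 3); (1|3)=+1, (1|3)=+1; sign (−1)^0·+1^-2·+1^1 = +1.
(a,b)_2: α=25, β=16; u≡3, v≡5 (mod 8); ε(u)ε(v)=1·0, αω(v)=25·1, βω(u)=16·1; sum ≡ 1  ⇒  -1.
(a,b)_∞: sgn(-56202)=−, sgn(-35)=−, so -1.
(a,b)_7: α=10, u≡2; β=3, v≡4 (mod 7); (2|7)=+1, (4|7)=+1; sign (−1)^0·+1^3·+1^10 = +1.
(a,b)_19: α=-1, u≡6; β=0, v≡15 (mod 19); (6|19)=+1, (15|19)=-1; sign (−1)^0·+1^0·-1^-1 = -1.
(a,b)_11: α=-4, u≡7; β=-2, v≡1 (mod 11); (7|11)=-1, (1|11)=+1; sign (−1)^0·-1^-2·+1^-4 = +1.
(a,b)_29: α=3, u≡5; β=2, v≡1 (mod 29); (5|29)=+1, (1|29)=+1; sign (−1)^0·+1^2·+1^3 = +1.
(a,b)_5: α=2, u≡3; β=1, v≡3 (mod 5); (3|5)=-1, (3|5)=-1; sign (−1)^0·-1^1·-1^2 = -1.
(-56202, -35 / ℚ) ramifies at {2, 5, 19, ∞}: a division algebra.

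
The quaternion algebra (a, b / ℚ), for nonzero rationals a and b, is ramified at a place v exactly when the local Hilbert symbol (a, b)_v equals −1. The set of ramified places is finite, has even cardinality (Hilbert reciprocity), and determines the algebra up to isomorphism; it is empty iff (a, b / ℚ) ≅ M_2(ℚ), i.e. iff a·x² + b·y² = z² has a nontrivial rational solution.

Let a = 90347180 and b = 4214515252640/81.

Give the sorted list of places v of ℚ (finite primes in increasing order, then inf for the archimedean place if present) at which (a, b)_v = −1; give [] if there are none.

[2, 5, 7, 17]

Mod squares: a ≡ 1595, b ≡ 379610. Check v ∈ {∞, 2, 3, 5, 7, 11, 17, 29}.
v=7: a=7^2·(≡6), b=7^5·(≡1) mod 7; (6|7)=-1, (1|7)=+1; (−1)^{2·5·3}·(-1)^5·(+1)^2 = -1.
v=3: a=3^0·(≡2), b=3^-4·(≡2) mod 3; (2|3)=-1, (2|3)=-1; (−1)^{0·-4·1}·(-1)^-4·(-1)^0 = +1.
v=∞: 1595 > 0 and 379610 > 0  ⇒  (a,b)_∞ = +1.
v=2: v_2(a)=2, v_2(b)=5; units ≡ 3, 5 (mod 8); ε·ε+αω+βω = 1·0+2·1+5·1 ≡ 1  ⇒  (a,b)_2 = -1.
v=29: a=29^1·(≡8), b=29^1·(≡27) mod 29; (8|29)=-1, (27|29)=-1; (−1)^{1·1·14}·(-1)^1·(-1)^1 = +1.
v=17: a=17^2·(≡7), b=17^3·(≡9) mod 17; (7|17)=-1, (9|17)=+1; (−1)^{2·3·8}·(-1)^3·(+1)^2 = -1.
v=11: a=11^1·(≡10), b=11^1·(≡9) mod 11; (10|11)=-1, (9|11)=+1; (−1)^{1·1·5}·(-1)^1·(+1)^1 = +1.
v=5: a=5^1·(≡1), b=5^1·(≡3) mod 5; (1|5)=+1, (3|5)=-1; (−1)^{1·1·2}·(+1)^1·(-1)^1 = -1.
Ram(1595, 379610) = {2, 5, 7, 17}; no ℚ_2-point on the conic.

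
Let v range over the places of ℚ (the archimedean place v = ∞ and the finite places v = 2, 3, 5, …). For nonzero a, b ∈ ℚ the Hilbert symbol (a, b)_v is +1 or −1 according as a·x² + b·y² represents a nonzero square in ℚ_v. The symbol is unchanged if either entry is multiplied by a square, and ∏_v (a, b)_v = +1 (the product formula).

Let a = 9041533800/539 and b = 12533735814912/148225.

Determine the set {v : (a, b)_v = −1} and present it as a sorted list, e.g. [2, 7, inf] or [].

[2, 19]

Mod squares: a ≡ 16302, b ≡ 247. Check v ∈ {∞, 2, 3, 5, 7, 11, 13, 19}.
v=2: v_2(a)=3, v_2(b)=8; units ≡ 7, 7 (mod 8); ε·ε+αω+βω = 1·1+3·0+8·0 ≡ 1  ⇒  (a,b)_2 = -1.
v=7: a=7^-2·(≡3), b=7^-2·(≡4) mod 7; (3|7)=-1, (4|7)=+1; (−1)^{-2·-2·3}·(-1)^-2·(+1)^-2 = +1.
v=5: a=5^2·(≡3), b=5^-2·(≡3) mod 5; (3|5)=-1, (3|5)=-1; (−1)^{2·-2·2}·(-1)^-2·(-1)^2 = +1.
v=∞: 16302 > 0 and 247 > 0  ⇒  (a,b)_∞ = +1.
v=13: a=13^3·(≡7), b=13^3·(≡7) mod 13; (7|13)=-1, (7|13)=-1; (−1)^{3·3·6}·(-1)^3·(-1)^3 = +1.
v=11: a=11^-1·(≡7), b=11^-2·(≡1) mod 11; (7|11)=-1, (1|11)=+1; (−1)^{-1·-2·5}·(-1)^-2·(+1)^-1 = +1.
v=19: a=19^3·(≡8), b=19^5·(≡10) mod 19; (8|19)=-1, (10|19)=-1; (−1)^{3·5·9}·(-1)^5·(-1)^3 = -1.
v=3: a=3^1·(≡1), b=3^2·(≡1) mod 3; (1|3)=+1, (1|3)=+1; (−1)^{1·2·1}·(+1)^2·(+1)^1 = +1.
Ram(16302, 247) = {2, 19}; no ℚ_2-point on the conic.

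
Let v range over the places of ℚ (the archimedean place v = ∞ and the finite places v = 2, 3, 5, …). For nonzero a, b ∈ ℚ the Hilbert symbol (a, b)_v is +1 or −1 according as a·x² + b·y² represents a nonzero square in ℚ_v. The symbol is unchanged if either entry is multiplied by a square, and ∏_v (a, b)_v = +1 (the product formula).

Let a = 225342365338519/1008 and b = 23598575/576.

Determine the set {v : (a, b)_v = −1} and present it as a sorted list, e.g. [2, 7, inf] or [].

[7, 11, 23, 41]

(a, b) ≡ (1205113, 943943) mod (ℚ^×)²; places V = {2, 3, 5, 7, 11, 13, 17, 19, 23, 41, ∞}.
(a,b)_2: α=-4, β=-6; u≡1, v≡7 (mod 8); ε(u)ε(v)=0·1, αω(v)=-4·0, βω(u)=-6·0; sum ≡ 0  ⇒  +1.
(a,b)_5: α=0, u≡3; β=2, v≡3 (mod 5); (3|5)=-1, (3|5)=-1; sign (−1)^0·-1^2·-1^0 = +1.
(a,b)_19: α=1, u≡1; β=0, v≡4 (mod 19); (1|19)=+1, (4|19)=+1; sign (−1)^0·+1^0·+1^1 = +1.
(a,b)_3: α=-2, u≡1; β=-2, v≡2 (mod 3); (1|3)=+1, (2|3)=-1; sign (−1)^0·+1^-2·-1^-2 = +1.
(a,b)_∞: sgn(1205113)=+, sgn(943943)=+, so +1.
(a,b)_17: α=1, u≡8; β=0, v≡13 (mod 17); (8|17)=+1, (13|17)=+1; sign (−1)^0·+1^0·+1^1 = +1.
(a,b)_13: α=3, u≡5; β=1, v≡5 (mod 13); (5|13)=-1, (5|13)=-1; sign (−1)^0·-1^1·-1^3 = +1.
(a,b)_11: α=4, u≡2; β=1, v≡7 (mod 11); (2|11)=-1, (7|11)=-1; sign (−1)^0·-1^1·-1^4 = -1.
(a,b)_23: α=2, u≡11; β=1, v≡18 (mod 23); (11|23)=-1, (18|23)=+1; sign (−1)^0·-1^1·+1^2 = -1.
(a,b)_41: α=1, u≡39; β=1, v≡29 (mod 41); (39|41)=+1, (29|41)=-1; sign (−1)^0·+1^1·-1^1 = -1.
(a,b)_7: α=-1, u≡4; β=1, v≡2 (mod 7); (4|7)=+1, (2|7)=+1; sign (−1)^1·+1^1·+1^-1 = -1.
|Ram(1205113, 943943)| = 4, even; anisotropic at {7, 11, 23, 41}.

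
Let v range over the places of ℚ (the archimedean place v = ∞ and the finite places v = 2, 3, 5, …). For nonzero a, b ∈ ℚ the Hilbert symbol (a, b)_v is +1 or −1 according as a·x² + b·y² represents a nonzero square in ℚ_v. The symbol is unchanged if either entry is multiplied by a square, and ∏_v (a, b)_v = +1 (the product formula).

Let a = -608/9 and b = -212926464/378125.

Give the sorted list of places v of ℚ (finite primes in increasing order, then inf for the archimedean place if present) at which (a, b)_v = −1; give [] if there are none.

Mod squares: a ≡ -38, b ≡ -5. Check v ∈ {∞, 2, 3, 5, 11, 19}.
v=∞: -38 < 0 and -5 < 0  ⇒  (a,b)_∞ = -1.
v=11: a=11^0·(≡7), b=11^-2·(≡8) mod 11; (7|11)=-1, (8|11)=-1; (−1)^{0·-2·5}·(-1)^-2·(-1)^0 = +1.
v=19: a=19^1·(≡7), b=19^2·(≡2) mod 19; (7|19)=+1, (2|19)=-1; (−1)^{1·2·9}·(+1)^2·(-1)^1 = -1.
v=3: a=3^-2·(≡1), b=3^2·(≡1) mod 3; (1|3)=+1, (1|3)=+1; (−1)^{-2·2·1}·(+1)^2·(+1)^-2 = +1.
v=2: v_2(a)=5, v_2(b)=16; units ≡ 5, 3 (mod 8); ε·ε+αω+βω = 0·1+5·1+16·1 ≡ 1  ⇒  (a,b)_2 = -1.
v=5: a=5^0·(≡3), b=5^-5·(≡1) mod 5; (3|5)=-1, (1|5)=+1; (−1)^{0·-5·2}·(-1)^-5·(+1)^0 = -1.
|Ram(-38, -5)| = 4, even; anisotropic at {2, 5, 19, ∞}.

[2, 5, 19, inf]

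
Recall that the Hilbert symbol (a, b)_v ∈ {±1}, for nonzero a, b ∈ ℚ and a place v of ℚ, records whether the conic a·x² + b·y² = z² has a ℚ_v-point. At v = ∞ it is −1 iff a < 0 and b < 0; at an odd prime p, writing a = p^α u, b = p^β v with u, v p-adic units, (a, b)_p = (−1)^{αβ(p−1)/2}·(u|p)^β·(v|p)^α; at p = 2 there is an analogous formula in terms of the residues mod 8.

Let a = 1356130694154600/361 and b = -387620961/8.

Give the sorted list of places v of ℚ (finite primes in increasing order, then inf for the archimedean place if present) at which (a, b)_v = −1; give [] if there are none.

Mod squares: a ≡ 26, b ≡ -9282. Check v ∈ {∞, 2, 3, 5, 7, 13, 17, 19}.
v=13: a=13^1·(≡8), b=13^1·(≡3) mod 13; (8|13)=-1, (3|13)=+1; (−1)^{1·1·6}·(-1)^1·(+1)^1 = -1.
v=∞: 26 > 0 and -9282 < 0  ⇒  (a,b)_∞ = +1.
v=17: a=17^6·(≡8), b=17^5·(≡2) mod 17; (8|17)=+1, (2|17)=+1; (−1)^{6·5·8}·(+1)^5·(+1)^6 = +1.
v=2: v_2(a)=3, v_2(b)=-3; units ≡ 5, 7 (mod 8); ε·ε+αω+βω = 0·1+3·0+-3·1 ≡ 1  ⇒  (a,b)_2 = -1.
v=7: a=7^4·(≡5), b=7^1·(≡1) mod 7; (5|7)=-1, (1|7)=+1; (−1)^{4·1·3}·(-1)^1·(+1)^4 = -1.
v=3: a=3^2·(≡2), b=3^1·(≡2) mod 3; (2|3)=-1, (2|3)=-1; (−1)^{2·1·1}·(-1)^1·(-1)^2 = -1.
v=19: a=19^-2·(≡7), b=19^0·(≡9) mod 19; (7|19)=+1, (9|19)=+1; (−1)^{-2·0·9}·(+1)^0·(+1)^-2 = +1.
v=5: a=5^2·(≡4), b=5^0·(≡3) mod 5; (4|5)=+1, (3|5)=-1; (−1)^{2·0·2}·(+1)^0·(-1)^2 = +1.
(26, -9282 / ℚ) ramifies at {2, 3, 7, 13}: a division algebra.

[2, 3, 7, 13]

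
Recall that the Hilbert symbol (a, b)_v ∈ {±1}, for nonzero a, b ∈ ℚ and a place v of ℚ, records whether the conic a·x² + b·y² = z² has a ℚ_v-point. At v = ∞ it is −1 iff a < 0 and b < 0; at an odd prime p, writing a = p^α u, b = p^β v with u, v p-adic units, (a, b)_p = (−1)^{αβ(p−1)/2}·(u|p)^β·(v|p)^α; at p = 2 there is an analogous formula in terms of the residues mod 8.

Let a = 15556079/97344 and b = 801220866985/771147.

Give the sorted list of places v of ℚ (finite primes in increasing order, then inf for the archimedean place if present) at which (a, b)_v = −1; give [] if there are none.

(a, b) ≡ (6479, 1155) mod (ℚ^×)²; places V = {2, 3, 5, 7, 11, 13, 19, 31, ∞}.
(a,b)_5: α=0, u≡1; β=1, v≡1 (mod 5); (1|5)=+1, (1|5)=+1; sign (−1)^0·+1^1·+1^0 = +1.
(a,b)_31: α=1, u≡3; β=0, v≡28 (mod 31); (3|31)=-1, (28|31)=+1; sign (−1)^0·-1^0·+1^1 = +1.
(a,b)_2: α=-6, β=0; u≡7, v≡3 (mod 8); ε(u)ε(v)=1·1, αω(v)=-6·1, βω(u)=0·0; sum ≡ 1  ⇒  -1.
(a,b)_∞: sgn(6479)=+, sgn(1155)=+, so +1.
(a,b)_3: α=-2, u≡2; β=-3, v≡1 (mod 3); (2|3)=-1, (1|3)=+1; sign (−1)^0·-1^-3·+1^-2 = -1.
(a,b)_7: α=4, u≡2; β=9, v≡4 (mod 7); (2|7)=+1, (4|7)=+1; sign (−1)^0·+1^9·+1^4 = +1.
(a,b)_11: α=1, u≡8; β=1, v≡10 (mod 11); (8|11)=-1, (10|11)=-1; sign (−1)^1·-1^1·-1^1 = -1.
(a,b)_13: α=-2, u≡8; β=-4, v≡6 (mod 13); (8|13)=-1, (6|13)=-1; sign (−1)^0·-1^-4·-1^-2 = +1.
(a,b)_19: α=1, u≡18; β=2, v≡13 (mod 19); (18|19)=-1, (13|19)=-1; sign (−1)^0·-1^2·-1^1 = -1.
|Ram(6479, 1155)| = 4, even; anisotropic at {2, 3, 11, 19}.

[2, 3, 11, 19]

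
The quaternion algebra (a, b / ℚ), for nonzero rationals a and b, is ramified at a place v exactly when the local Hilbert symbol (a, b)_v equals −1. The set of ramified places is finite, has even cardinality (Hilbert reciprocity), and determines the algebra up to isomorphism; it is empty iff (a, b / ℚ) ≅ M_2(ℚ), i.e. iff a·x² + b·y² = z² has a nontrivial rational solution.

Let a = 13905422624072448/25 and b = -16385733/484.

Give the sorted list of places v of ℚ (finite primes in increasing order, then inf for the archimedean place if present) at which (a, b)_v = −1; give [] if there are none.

Mod squares: a ≡ 52003, b ≡ -133. Check v ∈ {∞, 2, 3, 5, 7, 11, 13, 17, 19, 23}.
v=23: a=23^1·(≡7), b=23^0·(≡19) mod 23; (7|23)=-1, (19|23)=-1; (−1)^{1·0·11}·(-1)^0·(-1)^1 = -1.
v=19: a=19^3·(≡17), b=19^1·(≡13) mod 19; (17|19)=+1, (13|19)=-1; (−1)^{3·1·9}·(+1)^1·(-1)^3 = +1.
v=3: a=3^10·(≡1), b=3^6·(≡2) mod 3; (1|3)=+1, (2|3)=-1; (−1)^{10·6·1}·(+1)^6·(-1)^10 = +1.
v=11: a=11^0·(≡6), b=11^-2·(≡8) mod 11; (6|11)=-1, (8|11)=-1; (−1)^{0·-2·5}·(-1)^-2·(-1)^0 = +1.
v=∞: 52003 > 0 and -133 < 0  ⇒  (a,b)_∞ = +1.
v=7: a=7^3·(≡4), b=7^1·(≡2) mod 7; (4|7)=+1, (2|7)=+1; (−1)^{3·1·3}·(+1)^1·(+1)^3 = -1.
v=17: a=17^1·(≡8), b=17^0·(≡5) mod 17; (8|17)=+1, (5|17)=-1; (−1)^{1·0·8}·(+1)^0·(-1)^1 = -1.
v=2: v_2(a)=8, v_2(b)=-2; units ≡ 3, 3 (mod 8); ε·ε+αω+βω = 1·1+8·1+-2·1 ≡ 1  ⇒  (a,b)_2 = -1.
v=13: a=13^0·(≡12), b=13^2·(≡12) mod 13; (12|13)=+1, (12|13)=+1; (−1)^{0·2·6}·(+1)^2·(+1)^0 = +1.
v=5: a=5^-2·(≡3), b=5^0·(≡3) mod 5; (3|5)=-1, (3|5)=-1; (−1)^{-2·0·2}·(-1)^0·(-1)^-2 = +1.
|Ram(52003, -133)| = 4, even; anisotropic at {2, 7, 17, 23}.

[2, 7, 17, 23]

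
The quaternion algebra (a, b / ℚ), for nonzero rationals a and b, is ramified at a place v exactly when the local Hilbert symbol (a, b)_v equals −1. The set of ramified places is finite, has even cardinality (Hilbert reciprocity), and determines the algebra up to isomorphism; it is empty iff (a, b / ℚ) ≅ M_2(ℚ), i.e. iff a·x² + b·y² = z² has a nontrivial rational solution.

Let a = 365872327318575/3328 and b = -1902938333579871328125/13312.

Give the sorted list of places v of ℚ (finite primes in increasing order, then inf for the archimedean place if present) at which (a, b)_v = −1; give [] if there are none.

Mod squares: a ≡ 51051, b ≡ -1105. Check v ∈ {∞, 2, 3, 5, 7, 11, 13, 17, 19}.
v=2: v_2(a)=-8, v_2(b)=-10; units ≡ 3, 7 (mod 8); ε·ε+αω+βω = 1·1+-8·0+-10·1 ≡ 1  ⇒  (a,b)_2 = -1.
v=17: a=17^3·(≡3), b=17^5·(≡6) mod 17; (3|17)=-1, (6|17)=-1; (−1)^{3·5·8}·(-1)^5·(-1)^3 = +1.
v=3: a=3^7·(≡1), b=3^10·(≡2) mod 3; (1|3)=+1, (2|3)=-1; (−1)^{7·10·1}·(+1)^10·(-1)^7 = -1.
v=7: a=7^3·(≡6), b=7^4·(≡2) mod 7; (6|7)=-1, (2|7)=+1; (−1)^{3·4·3}·(-1)^4·(+1)^3 = +1.
v=5: a=5^2·(≡1), b=5^7·(≡1) mod 5; (1|5)=+1, (1|5)=+1; (−1)^{2·7·2}·(+1)^7·(+1)^2 = +1.
v=11: a=11^1·(≡6), b=11^2·(≡10) mod 11; (6|11)=-1, (10|11)=-1; (−1)^{1·2·5}·(-1)^2·(-1)^1 = -1.
v=13: a=13^-1·(≡10), b=13^-1·(≡7) mod 13; (10|13)=+1, (7|13)=-1; (−1)^{-1·-1·6}·(+1)^-1·(-1)^-1 = -1.
v=19: a=19^2·(≡9), b=19^0·(≡17) mod 19; (9|19)=+1, (17|19)=+1; (−1)^{2·0·9}·(+1)^0·(+1)^2 = +1.
v=∞: 51051 > 0 and -1105 < 0  ⇒  (a,b)_∞ = +1.
Ram(51051, -1105) = {2, 3, 11, 13}; no ℚ_2-point on the conic.

[2, 3, 11, 13]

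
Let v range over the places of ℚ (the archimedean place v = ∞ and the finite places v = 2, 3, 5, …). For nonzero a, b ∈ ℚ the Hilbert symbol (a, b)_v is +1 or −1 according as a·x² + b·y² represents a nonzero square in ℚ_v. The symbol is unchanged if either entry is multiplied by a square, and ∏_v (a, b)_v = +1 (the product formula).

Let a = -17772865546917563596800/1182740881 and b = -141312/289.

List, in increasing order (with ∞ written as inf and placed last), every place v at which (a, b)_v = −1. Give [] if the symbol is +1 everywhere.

[2, 3, 13, inf]

(a, b) ≡ (-190762, -138) mod (ℚ^×)²; places V = {2, 3, 5, 7, 11, 13, 17, 23, 29, ∞}.
(a,b)_7: α=-2, u≡1; β=0, v≡2 (mod 7); (1|7)=+1, (2|7)=+1; sign (−1)^0·+1^0·+1^-2 = +1.
(a,b)_29: α=1, u≡22; β=0, v≡24 (mod 29); (22|29)=+1, (24|29)=+1; sign (−1)^0·+1^0·+1^1 = +1.
(a,b)_11: α=1, u≡3; β=0, v≡9 (mod 11); (3|11)=+1, (9|11)=+1; sign (−1)^0·+1^0·+1^1 = +1.
(a,b)_3: α=8, u≡2; β=1, v≡2 (mod 3); (2|3)=-1, (2|3)=-1; sign (−1)^0·-1^1·-1^8 = -1.
(a,b)_2: α=31, β=11; u≡3, v≡3 (mod 8); ε(u)ε(v)=1·1, αω(v)=31·1, βω(u)=11·1; sum ≡ 1  ⇒  -1.
(a,b)_∞: sgn(-190762)=−, sgn(-138)=−, so -1.
(a,b)_23: α=3, u≡9; β=1, v≡21 (mod 23); (9|23)=+1, (21|23)=-1; sign (−1)^1·+1^1·-1^3 = +1.
(a,b)_17: α=-6, u≡7; β=-2, v≡9 (mod 17); (7|17)=-1, (9|17)=+1; sign (−1)^0·-1^-2·+1^-6 = +1.
(a,b)_5: α=2, u≡3; β=0, v≡2 (mod 5); (3|5)=-1, (2|5)=-1; sign (−1)^0·-1^0·-1^2 = +1.
(a,b)_13: α=1, u≡10; β=0, v≡8 (mod 13); (10|13)=+1, (8|13)=-1; sign (−1)^0·+1^0·-1^1 = -1.
|Ram(-190762, -138)| = 4, even; anisotropic at {2, 3, 13, ∞}.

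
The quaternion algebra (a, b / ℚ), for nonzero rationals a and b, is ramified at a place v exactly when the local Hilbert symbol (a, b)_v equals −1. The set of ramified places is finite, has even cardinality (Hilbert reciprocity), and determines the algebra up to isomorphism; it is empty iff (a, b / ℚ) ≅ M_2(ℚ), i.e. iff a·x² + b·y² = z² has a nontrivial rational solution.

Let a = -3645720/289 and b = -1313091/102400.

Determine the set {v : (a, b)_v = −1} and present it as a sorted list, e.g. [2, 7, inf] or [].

[2, 19, 29, inf]

(a, b) ≡ (-101270, -16211) mod (ℚ^×)²; places V = {2, 3, 5, 13, 17, 19, 29, 41, 43, ∞}.
(a,b)_3: α=2, u≡1; β=4, v≡1 (mod 3); (1|3)=+1, (1|3)=+1; sign (−1)^0·+1^4·+1^2 = +1.
(a,b)_17: α=-2, u≡15; β=0, v≡12 (mod 17); (15|17)=+1, (12|17)=-1; sign (−1)^0·+1^0·-1^-2 = +1.
(a,b)_43: α=0, u≡15; β=1, v≡35 (mod 43); (15|43)=+1, (35|43)=+1; sign (−1)^0·+1^1·+1^0 = +1.
(a,b)_29: α=0, u≡14; β=1, v≡19 (mod 29); (14|29)=-1, (19|29)=-1; sign (−1)^0·-1^1·-1^0 = -1.
(a,b)_∞: sgn(-101270)=−, sgn(-16211)=−, so -1.
(a,b)_5: α=1, u≡4; β=-2, v≡4 (mod 5); (4|5)=+1, (4|5)=+1; sign (−1)^0·+1^-2·+1^1 = +1.
(a,b)_13: α=1, u≡3; β=1, v≡10 (mod 13); (3|13)=+1, (10|13)=+1; sign (−1)^0·+1^1·+1^1 = +1.
(a,b)_2: α=3, β=-12; u≡5, v≡5 (mod 8); ε(u)ε(v)=0·0, αω(v)=3·1, βω(u)=-12·1; sum ≡ 1  ⇒  -1.
(a,b)_41: α=1, u≡25; β=0, v≡31 (mod 41); (25|41)=+1, (31|41)=+1; sign (−1)^0·+1^0·+1^1 = +1.
(a,b)_19: α=1, u≡5; β=0, v≡2 (mod 19); (5|19)=+1, (2|19)=-1; sign (−1)^0·+1^0·-1^1 = -1.
Ram(-101270, -16211) = {2, 19, 29, ∞}; no ℚ_2-point on the conic.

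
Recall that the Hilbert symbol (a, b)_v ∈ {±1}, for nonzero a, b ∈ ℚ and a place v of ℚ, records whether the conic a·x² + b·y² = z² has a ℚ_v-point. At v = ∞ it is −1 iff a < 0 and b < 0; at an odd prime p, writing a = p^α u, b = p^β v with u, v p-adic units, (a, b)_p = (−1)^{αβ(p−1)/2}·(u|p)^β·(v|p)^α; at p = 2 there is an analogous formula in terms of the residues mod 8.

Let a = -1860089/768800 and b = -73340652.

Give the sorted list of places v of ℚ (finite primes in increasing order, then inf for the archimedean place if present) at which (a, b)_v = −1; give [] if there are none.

[2, 3, 7, 11, 17, inf]

Mod squares: a ≡ -75922, b ≡ -374187. Check v ∈ {∞, 2, 3, 5, 7, 11, 17, 23, 29, 31}.
v=3: a=3^0·(≡2), b=3^1·(≡2) mod 3; (2|3)=-1, (2|3)=-1; (−1)^{0·1·1}·(-1)^1·(-1)^0 = -1.
v=∞: -75922 < 0 and -374187 < 0  ⇒  (a,b)_∞ = -1.
v=17: a=17^1·(≡7), b=17^1·(≡2) mod 17; (7|17)=-1, (2|17)=+1; (−1)^{1·1·8}·(-1)^1·(+1)^1 = -1.
v=31: a=31^-2·(≡20), b=31^0·(≡16) mod 31; (20|31)=+1, (16|31)=+1; (−1)^{-2·0·15}·(+1)^0·(+1)^-2 = +1.
v=2: v_2(a)=-5, v_2(b)=2; units ≡ 7, 5 (mod 8); ε·ε+αω+βω = 1·0+-5·1+2·0 ≡ 1  ⇒  (a,b)_2 = -1.
v=11: a=11^1·(≡7), b=11^1·(≡10) mod 11; (7|11)=-1, (10|11)=-1; (−1)^{1·1·5}·(-1)^1·(-1)^1 = -1.
v=29: a=29^1·(≡21), b=29^1·(≡15) mod 29; (21|29)=-1, (15|29)=-1; (−1)^{1·1·14}·(-1)^1·(-1)^1 = +1.
v=7: a=7^3·(≡4), b=7^2·(≡6) mod 7; (4|7)=+1, (6|7)=-1; (−1)^{3·2·3}·(+1)^2·(-1)^3 = -1.
v=5: a=5^-2·(≡3), b=5^0·(≡3) mod 5; (3|5)=-1, (3|5)=-1; (−1)^{-2·0·2}·(-1)^0·(-1)^-2 = +1.
v=23: a=23^0·(≡18), b=23^1·(≡19) mod 23; (18|23)=+1, (19|23)=-1; (−1)^{0·1·11}·(+1)^1·(-1)^0 = +1.
(-75922, -374187 / ℚ) ramifies at {2, 3, 7, 11, 17, ∞}: a division algebra.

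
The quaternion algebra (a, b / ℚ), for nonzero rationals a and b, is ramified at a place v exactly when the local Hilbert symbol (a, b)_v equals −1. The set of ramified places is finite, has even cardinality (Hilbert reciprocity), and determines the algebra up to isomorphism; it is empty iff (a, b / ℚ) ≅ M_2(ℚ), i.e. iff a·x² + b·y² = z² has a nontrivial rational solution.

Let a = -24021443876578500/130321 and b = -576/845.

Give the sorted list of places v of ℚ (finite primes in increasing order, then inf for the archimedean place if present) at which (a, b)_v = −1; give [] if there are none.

[2, 5, 37, inf]

Mod squares: a ≡ -31015065, b ≡ -5. Check v ∈ {∞, 2, 3, 5, 11, 13, 19, 23, 29, 37, 41, 47}.
v=3: a=3^1·(≡2), b=3^2·(≡1) mod 3; (2|3)=-1, (1|3)=+1; (−1)^{1·2·1}·(-1)^2·(+1)^1 = +1.
v=2: v_2(a)=2, v_2(b)=6; units ≡ 7, 3 (mod 8); ε·ε+αω+βω = 1·1+2·1+6·0 ≡ 1  ⇒  (a,b)_2 = -1.
v=∞: -31015065 < 0 and -5 < 0  ⇒  (a,b)_∞ = -1.
v=23: a=23^2·(≡15), b=23^0·(≡4) mod 23; (15|23)=-1, (4|23)=+1; (−1)^{2·0·11}·(-1)^0·(+1)^2 = +1.
v=47: a=47^1·(≡7), b=47^0·(≡12) mod 47; (7|47)=+1, (12|47)=+1; (−1)^{1·0·23}·(+1)^0·(+1)^1 = +1.
v=13: a=13^0·(≡10), b=13^-2·(≡7) mod 13; (10|13)=+1, (7|13)=-1; (−1)^{0·-2·6}·(+1)^-2·(-1)^0 = +1.
v=5: a=5^3·(≡2), b=5^-1·(≡1) mod 5; (2|5)=-1, (1|5)=+1; (−1)^{3·-1·2}·(-1)^-1·(+1)^3 = -1.
v=29: a=29^1·(≡25), b=29^0·(≡1) mod 29; (25|29)=+1, (1|29)=+1; (−1)^{1·0·14}·(+1)^0·(+1)^1 = +1.
v=11: a=11^4·(≡10), b=11^0·(≡2) mod 11; (10|11)=-1, (2|11)=-1; (−1)^{4·0·5}·(-1)^0·(-1)^4 = +1.
v=41: a=41^1·(≡6), b=41^0·(≡36) mod 41; (6|41)=-1, (36|41)=+1; (−1)^{1·0·20}·(-1)^0·(+1)^1 = +1.
v=19: a=19^-4·(≡18), b=19^0·(≡12) mod 19; (18|19)=-1, (12|19)=-1; (−1)^{-4·0·9}·(-1)^0·(-1)^-4 = +1.
v=37: a=37^1·(≡12), b=37^0·(≡22) mod 37; (12|37)=+1, (22|37)=-1; (−1)^{1·0·18}·(+1)^0·(-1)^1 = -1.
Ram(-31015065, -5) = {2, 5, 37, ∞}; no ℚ_2-point on the conic.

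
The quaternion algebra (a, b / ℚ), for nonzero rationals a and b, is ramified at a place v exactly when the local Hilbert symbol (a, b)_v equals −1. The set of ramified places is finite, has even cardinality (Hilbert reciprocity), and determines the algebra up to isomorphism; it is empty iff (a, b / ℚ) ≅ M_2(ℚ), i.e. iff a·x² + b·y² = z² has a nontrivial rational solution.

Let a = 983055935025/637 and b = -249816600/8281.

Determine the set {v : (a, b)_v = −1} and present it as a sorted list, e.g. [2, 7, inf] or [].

[2, 13, 31, 37]

(a, b) ≡ (533, -2294) mod (ℚ^×)²; places V = {2, 3, 5, 7, 11, 13, 31, 37, 41, ∞}.
(a,b)_31: α=2, u≡24; β=1, v≡9 (mod 31); (24|31)=-1, (9|31)=+1; sign (−1)^0·-1^1·+1^2 = -1.
(a,b)_2: α=0, β=3; u≡5, v≡5 (mod 8); ε(u)ε(v)=0·0, αω(v)=0·1, βω(u)=3·1; sum ≡ 1  ⇒  -1.
(a,b)_7: α=-2, u≡4; β=-2, v≡2 (mod 7); (4|7)=+1, (2|7)=+1; sign (−1)^0·+1^-2·+1^-2 = +1.
(a,b)_∞: sgn(533)=+, sgn(-2294)=−, so +1.
(a,b)_41: α=1, u≡14; β=0, v≡33 (mod 41); (14|41)=-1, (33|41)=+1; sign (−1)^0·-1^0·+1^1 = +1.
(a,b)_5: α=2, u≡3; β=2, v≡1 (mod 5); (3|5)=-1, (1|5)=+1; sign (−1)^0·-1^2·+1^2 = +1.
(a,b)_13: α=-1, u≡6; β=-2, v≡11 (mod 13); (6|13)=-1, (11|13)=-1; sign (−1)^0·-1^-2·-1^-1 = -1.
(a,b)_11: α=0, u≡1; β=2, v≡5 (mod 11); (1|11)=+1, (5|11)=+1; sign (−1)^0·+1^2·+1^0 = +1.
(a,b)_37: α=2, u≡8; β=1, v≡11 (mod 37); (8|37)=-1, (11|37)=+1; sign (−1)^0·-1^1·+1^2 = -1.
(a,b)_3: α=6, u≡2; β=2, v≡1 (mod 3); (2|3)=-1, (1|3)=+1; sign (−1)^0·-1^2·+1^6 = +1.
|Ram(533, -2294)| = 4, even; anisotropic at {2, 13, 31, 37}.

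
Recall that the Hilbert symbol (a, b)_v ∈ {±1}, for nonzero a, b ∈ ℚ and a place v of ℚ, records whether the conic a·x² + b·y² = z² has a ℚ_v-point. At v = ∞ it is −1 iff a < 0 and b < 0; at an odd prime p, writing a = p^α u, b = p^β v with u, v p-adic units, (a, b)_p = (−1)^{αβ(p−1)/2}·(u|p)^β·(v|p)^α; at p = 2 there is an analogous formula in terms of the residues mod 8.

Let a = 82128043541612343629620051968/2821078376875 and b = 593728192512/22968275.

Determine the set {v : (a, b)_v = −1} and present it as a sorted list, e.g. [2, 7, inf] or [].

(a, b) ≡ (598026, 18447) mod (ℚ^×)²; places V = {2, 3, 5, 7, 11, 13, 17, 41, 43, ∞}.
(a,b)_43: α=4, u≡15; β=1, v≡2 (mod 43); (15|43)=+1, (2|43)=-1; sign (−1)^0·+1^1·-1^4 = +1.
(a,b)_2: α=17, β=14; u≡5, v≡7 (mod 8); ε(u)ε(v)=0·1, αω(v)=17·0, βω(u)=14·1; sum ≡ 0  ⇒  +1.
(a,b)_3: α=1, u≡1; β=3, v≡2 (mod 3); (1|3)=+1, (2|3)=-1; sign (−1)^1·+1^3·-1^1 = +1.
(a,b)_17: α=-7, u≡12; β=-4, v≡16 (mod 17); (12|17)=-1, (16|17)=+1; sign (−1)^0·-1^-4·+1^-7 = +1.
(a,b)_7: α=14, u≡4; β=4, v≡4 (mod 7); (4|7)=+1, (4|7)=+1; sign (−1)^0·+1^4·+1^14 = +1.
(a,b)_41: α=1, u≡8; β=0, v≡11 (mod 41); (8|41)=+1, (11|41)=-1; sign (−1)^0·+1^0·-1^1 = -1.
(a,b)_∞: sgn(598026)=+, sgn(18447)=+, so +1.
(a,b)_13: α=3, u≡11; β=1, v≡8 (mod 13); (11|13)=-1, (8|13)=-1; sign (−1)^0·-1^1·-1^3 = +1.
(a,b)_11: α=-1, u≡1; β=-1, v≡3 (mod 11); (1|11)=+1, (3|11)=+1; sign (−1)^1·+1^-1·+1^-1 = -1.
(a,b)_5: α=-4, u≡1; β=-2, v≡2 (mod 5); (1|5)=+1, (2|5)=-1; sign (−1)^0·+1^-2·-1^-4 = +1.
(598026, 18447 / ℚ) ramifies at {11, 41}: a division algebra.

[11, 41]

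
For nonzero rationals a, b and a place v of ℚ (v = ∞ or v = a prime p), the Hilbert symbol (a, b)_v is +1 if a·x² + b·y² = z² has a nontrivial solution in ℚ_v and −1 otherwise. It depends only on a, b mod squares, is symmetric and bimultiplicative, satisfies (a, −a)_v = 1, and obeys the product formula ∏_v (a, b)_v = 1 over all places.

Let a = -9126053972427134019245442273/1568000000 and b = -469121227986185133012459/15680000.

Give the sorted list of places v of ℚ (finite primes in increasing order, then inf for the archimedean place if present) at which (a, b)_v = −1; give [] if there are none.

[2, 23, 29, 31, 53, inf]

Mod squares: a ≡ -5394, b ≡ -2438. Check v ∈ {∞, 2, 3, 5, 7, 13, 17, 23, 29, 31, 53}.
v=31: a=31^3·(≡13), b=31^2·(≡17) mod 31; (13|31)=-1, (17|31)=-1; (−1)^{3·2·15}·(-1)^2·(-1)^3 = -1.
v=23: a=23^4·(≡11), b=23^3·(≡8) mod 23; (11|23)=-1, (8|23)=+1; (−1)^{4·3·11}·(-1)^3·(+1)^4 = -1.
v=2: v_2(a)=-11, v_2(b)=-9; units ≡ 7, 5 (mod 8); ε·ε+αω+βω = 1·0+-11·1+-9·0 ≡ 1  ⇒  (a,b)_2 = -1.
v=7: a=7^-2·(≡3), b=7^-2·(≡3) mod 7; (3|7)=-1, (3|7)=-1; (−1)^{-2·-2·3}·(-1)^-2·(-1)^-2 = +1.
v=∞: -5394 < 0 and -2438 < 0  ⇒  (a,b)_∞ = -1.
v=53: a=53^4·(≡34), b=53^3·(≡24) mod 53; (34|53)=-1, (24|53)=+1; (−1)^{4·3·26}·(-1)^3·(+1)^4 = -1.
v=29: a=29^3·(≡17), b=29^2·(≡14) mod 29; (17|29)=-1, (14|29)=-1; (−1)^{3·2·14}·(-1)^2·(-1)^3 = -1.
v=3: a=3^9·(≡2), b=3^8·(≡1) mod 3; (2|3)=-1, (1|3)=+1; (−1)^{9·8·1}·(-1)^8·(+1)^9 = +1.
v=17: a=17^2·(≡14), b=17^2·(≡10) mod 17; (14|17)=-1, (10|17)=-1; (−1)^{2·2·8}·(-1)^2·(-1)^2 = +1.
v=13: a=13^0·(≡4), b=13^2·(≡11) mod 13; (4|13)=+1, (11|13)=-1; (−1)^{0·2·6}·(+1)^2·(-1)^0 = +1.
v=5: a=5^-6·(≡1), b=5^-4·(≡2) mod 5; (1|5)=+1, (2|5)=-1; (−1)^{-6·-4·2}·(+1)^-4·(-1)^-6 = +1.
Ram(-5394, -2438) = {2, 23, 29, 31, 53, ∞}; no ℚ_2-point on the conic.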